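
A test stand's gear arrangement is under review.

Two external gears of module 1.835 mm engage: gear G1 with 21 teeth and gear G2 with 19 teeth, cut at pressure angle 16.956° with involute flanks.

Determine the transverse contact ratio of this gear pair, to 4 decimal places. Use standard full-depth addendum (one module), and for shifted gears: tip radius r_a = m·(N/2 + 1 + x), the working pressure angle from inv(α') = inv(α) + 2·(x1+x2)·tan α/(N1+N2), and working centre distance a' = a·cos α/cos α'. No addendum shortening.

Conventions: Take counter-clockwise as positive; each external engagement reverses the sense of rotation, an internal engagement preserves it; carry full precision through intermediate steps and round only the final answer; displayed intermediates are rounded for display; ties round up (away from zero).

1.6737

class = single-mesh tooth geometry [involute pair 21T × 19T, m = 1.835]
base radii: r_b1 = 18.429922, r_b2 = 16.674692
tip radii: r_a1 = 21.102500, r_a2 = 19.267500
no profile shift: α' = α, a' = a
action lengths: √(r_a1²−r_b1²) = 10.278787, √(r_a2²−r_b2²) = 9.653559
base pitch p_b = π·m·cos α = 5.514220
CR = (10.278787 + 9.653559 − 36.700000·sin 16.95600°)/5.514220 = 1.673720
contact ratio ≈ 1.6737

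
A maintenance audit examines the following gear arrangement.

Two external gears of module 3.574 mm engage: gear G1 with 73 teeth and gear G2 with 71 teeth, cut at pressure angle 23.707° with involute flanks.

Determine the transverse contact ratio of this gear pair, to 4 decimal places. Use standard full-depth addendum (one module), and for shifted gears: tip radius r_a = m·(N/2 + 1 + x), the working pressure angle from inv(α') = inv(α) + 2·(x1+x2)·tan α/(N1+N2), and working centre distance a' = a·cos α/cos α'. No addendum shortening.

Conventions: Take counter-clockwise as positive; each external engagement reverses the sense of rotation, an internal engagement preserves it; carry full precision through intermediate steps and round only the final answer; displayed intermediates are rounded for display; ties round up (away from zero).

single-mesh involute tooth geometry (73T engaging 71T at module 3.574)
base radii: r_b1 = 119.442694, r_b2 = 116.170291
tip radii: r_a1 = 134.025000, r_a2 = 130.451000
no profile shift: α' = α, a' = a
action lengths: √(r_a1²−r_b1²) = 60.795917, √(r_a2²−r_b2²) = 59.345824
base pitch p_b = π·m·cos α = 10.280556
CR = (60.795917 + 59.345824 − 257.328000·sin 23.70700°)/10.280556 = 1.622533
contact ratio ≈ 1.6225

1.6225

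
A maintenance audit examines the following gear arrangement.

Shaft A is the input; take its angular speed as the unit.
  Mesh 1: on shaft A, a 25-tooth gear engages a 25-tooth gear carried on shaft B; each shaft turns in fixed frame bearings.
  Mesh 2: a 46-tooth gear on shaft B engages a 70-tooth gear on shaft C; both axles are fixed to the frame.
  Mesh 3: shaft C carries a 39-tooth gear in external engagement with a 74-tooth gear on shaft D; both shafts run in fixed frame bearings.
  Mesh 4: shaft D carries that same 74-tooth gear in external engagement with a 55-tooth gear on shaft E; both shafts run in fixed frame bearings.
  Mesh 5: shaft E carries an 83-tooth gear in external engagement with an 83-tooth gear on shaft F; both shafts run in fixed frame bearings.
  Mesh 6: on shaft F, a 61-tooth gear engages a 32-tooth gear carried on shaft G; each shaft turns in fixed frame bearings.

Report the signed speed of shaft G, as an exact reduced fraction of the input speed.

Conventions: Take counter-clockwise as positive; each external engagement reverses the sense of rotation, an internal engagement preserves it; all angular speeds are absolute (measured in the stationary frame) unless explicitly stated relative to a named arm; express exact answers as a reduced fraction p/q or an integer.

6-mesh fixed-axis compound train (all bearings frame-fixed)
mesh 1 [25T→25T]: |ω|/ω_in = 1×25/25 = 1, sense flips to −
mesh 2 [46T→70T]: |ω|/ω_in = 1×46/70 = 23/35, sense flips to +
mesh 3 [39T→74T]: |ω|/ω_in = (23/35)×39/74 = 897/2590, sense flips to −
mesh 4 [74T→55T]: |ω|/ω_in = (897/2590)×74/55 = 897/1925, sense flips to +
mesh 5 [83T→83T]: |ω|/ω_in = (897/1925)×83/83 = 897/1925, sense flips to −
mesh 6 [61T→32T]: |ω|/ω_in = (897/1925)×61/32 = 54717/61600, sense flips to +
signed output speed (× input speed) = 54717/61600

54717/61600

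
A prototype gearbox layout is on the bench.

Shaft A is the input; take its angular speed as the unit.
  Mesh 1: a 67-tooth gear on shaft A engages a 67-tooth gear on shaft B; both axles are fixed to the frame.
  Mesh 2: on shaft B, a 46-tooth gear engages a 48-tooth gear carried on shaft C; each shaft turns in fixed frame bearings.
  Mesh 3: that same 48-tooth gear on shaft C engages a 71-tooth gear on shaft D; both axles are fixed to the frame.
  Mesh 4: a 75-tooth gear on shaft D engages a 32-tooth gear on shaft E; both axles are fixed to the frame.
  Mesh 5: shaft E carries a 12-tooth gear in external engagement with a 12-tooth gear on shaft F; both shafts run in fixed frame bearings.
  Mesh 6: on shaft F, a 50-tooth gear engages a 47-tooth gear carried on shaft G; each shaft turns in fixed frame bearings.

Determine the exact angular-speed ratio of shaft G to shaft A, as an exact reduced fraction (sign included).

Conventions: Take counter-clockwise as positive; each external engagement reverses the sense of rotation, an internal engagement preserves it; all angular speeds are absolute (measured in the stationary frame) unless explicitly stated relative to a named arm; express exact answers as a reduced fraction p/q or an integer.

class = fixed-axis compound train [6 meshes; 6 ratios multiply, 6 sense flips]
mesh 1 [67T→67T]: running ratio 1, sense −
mesh 2 [46T→48T]: running ratio 23/24, sense +
mesh 3 [48T→71T]: running ratio 46/71, sense −
mesh 4 [75T→32T]: running ratio 1725/1136, sense +
mesh 5 [12T→12T]: running ratio 1725/1136, sense −
mesh 6 [50T→47T]: running ratio 43125/26696, sense +
ω_out/ω_in = 43125/26696

43125/26696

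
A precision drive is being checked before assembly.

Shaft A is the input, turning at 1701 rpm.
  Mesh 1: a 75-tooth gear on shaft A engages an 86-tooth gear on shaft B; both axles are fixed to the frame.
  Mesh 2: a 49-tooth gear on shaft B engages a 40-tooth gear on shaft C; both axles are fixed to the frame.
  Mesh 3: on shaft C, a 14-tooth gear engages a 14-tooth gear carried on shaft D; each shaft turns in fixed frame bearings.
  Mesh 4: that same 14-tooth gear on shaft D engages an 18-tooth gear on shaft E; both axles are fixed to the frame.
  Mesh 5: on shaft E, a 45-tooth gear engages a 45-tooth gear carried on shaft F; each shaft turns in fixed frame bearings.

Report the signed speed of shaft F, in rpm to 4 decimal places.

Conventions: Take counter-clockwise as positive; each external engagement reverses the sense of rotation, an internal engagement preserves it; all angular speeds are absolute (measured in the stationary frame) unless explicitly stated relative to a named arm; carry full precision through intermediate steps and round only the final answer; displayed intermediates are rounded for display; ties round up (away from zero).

-1413.3794 rpm

recognized (6 fixed axles, 5 meshes): fixed-axis compound train
mesh 1 [75T→86T]: ω = 1701.0000×75/86 = 1483.4302 rpm, sense flips to −
mesh 2 [49T→40T]: ω = 1483.4302×49/40 = 1817.2020 rpm, sense flips to +
mesh 3 [14T→14T]: ω = 1817.2020×14/14 = 1817.2020 rpm, sense flips to −
mesh 4 [14T→18T]: ω = 1817.2020×14/18 = 1413.3794 rpm, sense flips to +
mesh 5 [45T→45T]: ω = 1413.3794×45/45 = 1413.3794 rpm, sense flips to −
signed output speed = -1413.3794 rpm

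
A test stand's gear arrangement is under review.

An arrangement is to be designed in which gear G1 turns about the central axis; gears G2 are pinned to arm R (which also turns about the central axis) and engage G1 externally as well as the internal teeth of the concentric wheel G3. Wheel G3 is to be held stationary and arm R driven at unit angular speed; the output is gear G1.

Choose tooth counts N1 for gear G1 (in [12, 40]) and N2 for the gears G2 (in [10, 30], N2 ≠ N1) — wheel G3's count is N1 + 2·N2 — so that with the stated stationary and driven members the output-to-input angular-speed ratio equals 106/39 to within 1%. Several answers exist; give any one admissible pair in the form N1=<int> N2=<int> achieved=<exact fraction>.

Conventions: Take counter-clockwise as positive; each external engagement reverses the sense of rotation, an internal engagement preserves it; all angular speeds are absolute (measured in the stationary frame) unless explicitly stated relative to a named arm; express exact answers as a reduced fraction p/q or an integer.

N1=39 N2=14 achieved=106/39

class = planetary set [ratio 106/39 wanted; Willis about the carrier]
Willis with ω_ring = 0: ω_sun/ω_arm = (N1+N3)/N1; set equal to 106/39  ⇒  N3/N1 = 106/39 − 1 = 67/39
N3 = N1 + 2·N2  ⇒  N2/N1 = (N3/N1 − 1)/2 = (67/39 − 1)/2 = 14/39
smallest multiple with N1 ≥ 12 and N2 ≥ 10: k = 1  ⇒  N1 = 1·39 = 39, N2 = 1·14 = 14 (N1 ≤ 40, N2 ≤ 30, N2 ≠ N1 ✓), N3 = 39 + 2·14 = 67
check: (N1+N3)/N1 with N1 = 39, N3 = 67 gives 106/39; |achieved − target| = 0 ≤ 53/1950 ✓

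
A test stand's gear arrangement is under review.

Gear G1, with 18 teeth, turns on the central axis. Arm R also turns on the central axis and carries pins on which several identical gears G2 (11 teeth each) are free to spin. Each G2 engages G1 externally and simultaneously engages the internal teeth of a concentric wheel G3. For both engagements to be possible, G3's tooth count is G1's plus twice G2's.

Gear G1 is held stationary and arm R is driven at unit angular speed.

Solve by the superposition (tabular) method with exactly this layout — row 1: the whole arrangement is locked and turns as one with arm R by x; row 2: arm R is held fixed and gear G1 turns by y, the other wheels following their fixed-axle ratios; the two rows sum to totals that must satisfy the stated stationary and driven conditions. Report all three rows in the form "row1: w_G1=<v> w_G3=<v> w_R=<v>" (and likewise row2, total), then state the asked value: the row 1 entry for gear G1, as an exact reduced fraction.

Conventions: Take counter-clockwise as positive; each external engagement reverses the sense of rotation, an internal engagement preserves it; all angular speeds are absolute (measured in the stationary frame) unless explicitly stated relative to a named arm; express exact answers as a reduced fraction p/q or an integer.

recognized (axles ride arm R): planetary set, 18/11/40 teeth
row 1: whole set turns with the arm by x
superposition row 2 [arm held]: sun y, ring −(18/40)·y, arm 0
boundary: total ω_sun = x + y = 0 and total ω_arm = x = 1  ⇒  y = -1, x = 1
row 2 ring = −(18/40)·(-1) = 9/20
totals (row 1 + row 2): sun 1 + (-1) = 0, ring 1 + 9/20 = 29/20, arm 1 + 0 = 1
asked cell (row1, sun) = 1

row1: w_G1=1 w_G3=1 w_R=1
row2: w_G1=-1 w_G3=9/20 w_R=0
total: w_G1=0 w_G3=29/20 w_R=1
asked value: 1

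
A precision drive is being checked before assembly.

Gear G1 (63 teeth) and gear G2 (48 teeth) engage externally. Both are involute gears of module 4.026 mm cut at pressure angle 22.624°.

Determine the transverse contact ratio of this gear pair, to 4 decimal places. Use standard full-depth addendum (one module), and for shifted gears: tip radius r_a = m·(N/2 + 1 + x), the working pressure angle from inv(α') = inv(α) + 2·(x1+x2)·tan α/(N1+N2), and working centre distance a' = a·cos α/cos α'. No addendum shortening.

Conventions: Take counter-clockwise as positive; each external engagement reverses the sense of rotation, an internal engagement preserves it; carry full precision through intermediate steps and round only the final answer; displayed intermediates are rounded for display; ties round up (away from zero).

1.6402

single-mesh involute tooth geometry (63T engaging 48T at module 4.026)
base radii: r_b1 = 117.060172, r_b2 = 89.188702
tip radii: r_a1 = 130.845000, r_a2 = 100.650000
no profile shift: α' = α, a' = a
action lengths: √(r_a1²−r_b1²) = 58.457935, √(r_a2²−r_b2²) = 46.645449
base pitch p_b = π·m·cos α = 11.674774
CR = (58.457935 + 46.645449 − 223.443000·sin 22.62400°)/11.674774 = 1.640193
contact ratio ≈ 1.6402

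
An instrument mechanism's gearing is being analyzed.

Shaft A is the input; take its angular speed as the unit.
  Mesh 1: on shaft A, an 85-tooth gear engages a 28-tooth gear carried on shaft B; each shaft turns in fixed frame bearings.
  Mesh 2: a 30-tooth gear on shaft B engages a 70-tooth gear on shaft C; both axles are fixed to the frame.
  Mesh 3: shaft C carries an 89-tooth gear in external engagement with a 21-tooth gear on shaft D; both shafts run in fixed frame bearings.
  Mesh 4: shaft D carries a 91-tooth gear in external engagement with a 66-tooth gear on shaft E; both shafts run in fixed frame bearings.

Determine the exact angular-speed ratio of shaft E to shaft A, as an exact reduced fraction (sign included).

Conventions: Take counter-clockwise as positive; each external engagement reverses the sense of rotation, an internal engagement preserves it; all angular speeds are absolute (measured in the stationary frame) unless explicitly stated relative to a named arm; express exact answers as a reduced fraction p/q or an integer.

class = fixed-axis compound train [4 meshes; 4 ratios multiply, 4 sense flips]
mesh 1 [85T→28T]: running ratio 85/28, sense −
mesh 2 [30T→70T]: running ratio 255/196, sense +
mesh 3 [89T→21T]: running ratio 7565/1372, sense −
mesh 4 [91T→66T]: running ratio 98345/12936, sense +
ω_out/ω_in = 98345/12936

98345/12936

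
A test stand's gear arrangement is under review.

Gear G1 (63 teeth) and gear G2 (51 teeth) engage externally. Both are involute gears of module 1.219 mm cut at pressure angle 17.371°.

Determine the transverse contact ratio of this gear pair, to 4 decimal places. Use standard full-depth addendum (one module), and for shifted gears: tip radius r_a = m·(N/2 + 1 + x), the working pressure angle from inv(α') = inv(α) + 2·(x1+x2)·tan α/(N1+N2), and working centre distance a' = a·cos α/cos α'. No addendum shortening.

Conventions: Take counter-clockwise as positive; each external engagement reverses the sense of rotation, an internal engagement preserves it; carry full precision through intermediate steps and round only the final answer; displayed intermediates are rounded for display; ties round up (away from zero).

single-mesh involute tooth geometry (63T engaging 51T at module 1.219)
base radii: r_b1 = 36.647204, r_b2 = 29.666785
tip radii: r_a1 = 39.617500, r_a2 = 32.303500
no profile shift: α' = α, a' = a
action lengths: √(r_a1²−r_b1²) = 15.050871, √(r_a2²−r_b2²) = 12.782723
base pitch p_b = π·m·cos α = 3.654939
CR = (15.050871 + 12.782723 − 69.483000·sin 17.37100°)/3.654939 = 1.939541
contact ratio ≈ 1.9395

1.9395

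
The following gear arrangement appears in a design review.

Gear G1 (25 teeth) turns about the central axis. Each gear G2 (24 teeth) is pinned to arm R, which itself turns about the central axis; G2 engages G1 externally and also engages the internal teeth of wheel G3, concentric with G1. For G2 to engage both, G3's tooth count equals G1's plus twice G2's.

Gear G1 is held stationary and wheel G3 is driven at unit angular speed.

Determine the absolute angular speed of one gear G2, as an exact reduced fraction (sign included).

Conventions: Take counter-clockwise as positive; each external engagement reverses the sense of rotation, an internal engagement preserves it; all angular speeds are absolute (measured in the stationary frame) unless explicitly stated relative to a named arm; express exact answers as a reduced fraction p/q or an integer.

planetary set (25T centre, 24T on arm, 73T internal) — Willis relation
ring teeth: 25 + 2·24 = 73
25(ω_sun−ω_arm) = −73(ω_ring−ω_arm),  ω_sun = 0, ω_ring = 1
25(0−ω_arm) = −73(1−ω_arm)  ⇒  98·ω_arm = 73  ⇒  ω_arm = 73/98
sun–planet mesh: 25·(0−73/98) = −24·(ω_p−ω_arm)  ⇒  ω_p−ω_arm = 1825/2352
ω_p = 73/98 + 1825/2352 = 73/48
exact speed ratio = 73/48

73/48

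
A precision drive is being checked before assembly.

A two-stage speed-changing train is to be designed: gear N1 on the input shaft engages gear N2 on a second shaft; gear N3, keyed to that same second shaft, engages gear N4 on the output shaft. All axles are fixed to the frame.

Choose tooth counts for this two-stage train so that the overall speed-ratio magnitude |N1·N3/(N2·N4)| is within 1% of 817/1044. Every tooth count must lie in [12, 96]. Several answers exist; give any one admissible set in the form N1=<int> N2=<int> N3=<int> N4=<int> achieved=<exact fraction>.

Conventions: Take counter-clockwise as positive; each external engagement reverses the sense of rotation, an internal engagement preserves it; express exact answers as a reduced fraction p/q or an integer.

design class (target 817/1044): fixed-axis compound train
target = 817/1044 in lowest terms: an exact hit needs N1·N3 = k·817 and N2·N4 = k·1044 for one integer k, every count in [12, 96]; additionally prefer no 1:1 stage (N1 ≠ N2, N3 ≠ N4)
k = 1: N1·N3 = 817 = 19·43, N2·N4 = 1044 = 12·87
achieved = 19·43/(12·87) = 817/1044; |achieved − target| = 0 ≤ 817/104400 ✓

N1=19 N2=12 N3=43 N4=87 achieved=817/1044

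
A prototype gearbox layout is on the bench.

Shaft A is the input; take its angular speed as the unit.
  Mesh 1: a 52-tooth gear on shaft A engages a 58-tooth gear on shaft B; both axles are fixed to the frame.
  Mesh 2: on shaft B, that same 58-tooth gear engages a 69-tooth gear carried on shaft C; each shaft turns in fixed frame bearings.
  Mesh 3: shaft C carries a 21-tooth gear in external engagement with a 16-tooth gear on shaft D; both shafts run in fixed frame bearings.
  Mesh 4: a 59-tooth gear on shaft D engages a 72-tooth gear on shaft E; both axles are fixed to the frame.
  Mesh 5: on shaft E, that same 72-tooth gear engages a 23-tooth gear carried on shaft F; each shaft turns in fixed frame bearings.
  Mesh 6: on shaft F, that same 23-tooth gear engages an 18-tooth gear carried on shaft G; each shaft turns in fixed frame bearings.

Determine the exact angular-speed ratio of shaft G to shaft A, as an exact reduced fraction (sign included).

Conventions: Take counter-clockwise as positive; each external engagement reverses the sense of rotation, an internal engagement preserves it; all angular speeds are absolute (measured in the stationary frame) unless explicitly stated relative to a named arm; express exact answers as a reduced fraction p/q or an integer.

class = fixed-axis compound train [6 meshes; 6 ratios multiply, 6 sense flips]
mesh 1 [52T→58T]: running ratio 26/29, sense −
mesh 2 [58T→69T]: running ratio 52/69, sense +
mesh 3 [21T→16T]: running ratio 91/92, sense −
mesh 4 [59T→72T]: running ratio 5369/6624, sense +
mesh 5 [72T→23T]: running ratio 5369/2116, sense −
mesh 6 [23T→18T]: running ratio 5369/1656, sense +
ω_out/ω_in = 5369/1656

5369/1656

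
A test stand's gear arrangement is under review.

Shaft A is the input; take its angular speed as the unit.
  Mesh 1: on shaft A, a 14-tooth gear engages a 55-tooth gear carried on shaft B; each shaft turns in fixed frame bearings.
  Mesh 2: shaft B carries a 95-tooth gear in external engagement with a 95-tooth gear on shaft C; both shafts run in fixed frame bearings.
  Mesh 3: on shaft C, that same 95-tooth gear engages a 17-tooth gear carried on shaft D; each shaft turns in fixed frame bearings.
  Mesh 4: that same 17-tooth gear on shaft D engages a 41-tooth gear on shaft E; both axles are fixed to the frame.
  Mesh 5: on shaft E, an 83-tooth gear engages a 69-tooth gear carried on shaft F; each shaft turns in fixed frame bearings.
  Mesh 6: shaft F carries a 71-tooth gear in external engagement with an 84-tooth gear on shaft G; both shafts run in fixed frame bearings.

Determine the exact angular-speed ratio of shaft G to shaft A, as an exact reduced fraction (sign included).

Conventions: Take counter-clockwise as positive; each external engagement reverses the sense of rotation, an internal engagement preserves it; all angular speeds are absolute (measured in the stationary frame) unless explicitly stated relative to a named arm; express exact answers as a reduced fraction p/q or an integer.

class = fixed-axis compound train [6 meshes; 6 ratios multiply, 6 sense flips]
mesh 1 [14T→55T]: running ratio 14/55, sense −
mesh 2 [95T→95T]: running ratio 14/55, sense +
mesh 3 [95T→17T]: running ratio 266/187, sense −
mesh 4 [17T→41T]: running ratio 266/451, sense +
mesh 5 [83T→69T]: running ratio 22078/31119, sense −
mesh 6 [71T→84T]: running ratio 111967/186714, sense +
ω_out/ω_in = 111967/186714

111967/186714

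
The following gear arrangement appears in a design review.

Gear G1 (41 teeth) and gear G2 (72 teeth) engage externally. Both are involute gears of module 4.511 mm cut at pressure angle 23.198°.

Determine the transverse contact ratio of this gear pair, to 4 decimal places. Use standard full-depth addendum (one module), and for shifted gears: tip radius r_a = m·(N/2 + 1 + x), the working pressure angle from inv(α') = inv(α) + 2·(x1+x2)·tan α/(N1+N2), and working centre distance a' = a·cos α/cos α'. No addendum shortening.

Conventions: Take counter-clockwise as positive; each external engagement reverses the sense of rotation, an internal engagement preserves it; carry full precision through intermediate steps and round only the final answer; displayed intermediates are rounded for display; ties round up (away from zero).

class = single-mesh tooth geometry [involute pair 41T × 72T, m = 4.511]
base radii: r_b1 = 84.998772, r_b2 = 149.266136
tip radii: r_a1 = 96.986500, r_a2 = 166.907000
no profile shift: α' = α, a' = a
action lengths: √(r_a1²−r_b1²) = 46.707494, √(r_a2²−r_b2²) = 74.683113
base pitch p_b = π·m·cos α = 13.025928
CR = (46.707494 + 74.683113 − 254.871500·sin 23.19800°)/13.025928 = 1.611725
contact ratio ≈ 1.6117

1.6117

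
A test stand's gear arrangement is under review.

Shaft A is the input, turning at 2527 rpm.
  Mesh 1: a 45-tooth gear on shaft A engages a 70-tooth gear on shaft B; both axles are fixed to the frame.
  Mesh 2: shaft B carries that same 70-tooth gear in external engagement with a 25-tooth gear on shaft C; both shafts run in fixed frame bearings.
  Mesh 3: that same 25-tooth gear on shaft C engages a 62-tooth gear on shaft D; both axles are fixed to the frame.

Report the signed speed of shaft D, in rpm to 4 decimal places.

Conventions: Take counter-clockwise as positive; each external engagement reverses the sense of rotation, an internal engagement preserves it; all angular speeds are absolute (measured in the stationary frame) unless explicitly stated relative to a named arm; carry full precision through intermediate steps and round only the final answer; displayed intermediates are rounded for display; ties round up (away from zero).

-1834.1129 rpm

class = fixed-axis compound train [3 meshes; 3 ratios multiply, 3 sense flips]
mesh 1 [45T→70T]: ω = 2527.0000×45/70 = 1624.5000 rpm, sense flips to −
mesh 2 [70T→25T]: ω = 1624.5000×70/25 = 4548.6000 rpm, sense flips to +
mesh 3 [25T→62T]: ω = 4548.6000×25/62 = 1834.1129 rpm, sense flips to −
signed output speed = -1834.1129 rpm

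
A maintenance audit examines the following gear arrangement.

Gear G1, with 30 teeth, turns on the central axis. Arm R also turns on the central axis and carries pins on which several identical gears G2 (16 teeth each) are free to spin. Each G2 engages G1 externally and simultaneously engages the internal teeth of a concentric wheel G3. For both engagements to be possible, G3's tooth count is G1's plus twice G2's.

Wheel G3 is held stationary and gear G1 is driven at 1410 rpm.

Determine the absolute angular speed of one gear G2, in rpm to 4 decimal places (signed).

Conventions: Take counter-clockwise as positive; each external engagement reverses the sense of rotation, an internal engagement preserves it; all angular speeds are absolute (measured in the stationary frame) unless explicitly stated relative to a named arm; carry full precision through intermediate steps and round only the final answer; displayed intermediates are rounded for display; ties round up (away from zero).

-1321.8750 rpm

recognized (axles ride arm R): planetary set, 30/16/62 teeth
normalise by the input: solve with ω_sun = 1, then scale by 1410 rpm
ring teeth: 30 + 2·16 = 62
30(ω_sun−ω_arm) = −62(ω_ring−ω_arm),  ω_ring = 0, ω_sun = 1
30(1−ω_arm) = −62(0−ω_arm)  ⇒  92·ω_arm = 30  ⇒  ω_arm = 15/46
sun–planet mesh: 30·(1−15/46) = −16·(ω_p−ω_arm)  ⇒  ω_p−ω_arm = -465/368
ω_p = 15/46 − 465/368 = -15/16
scale: ω_p = -15/16 × 1410 rpm = -1321.8750 rpm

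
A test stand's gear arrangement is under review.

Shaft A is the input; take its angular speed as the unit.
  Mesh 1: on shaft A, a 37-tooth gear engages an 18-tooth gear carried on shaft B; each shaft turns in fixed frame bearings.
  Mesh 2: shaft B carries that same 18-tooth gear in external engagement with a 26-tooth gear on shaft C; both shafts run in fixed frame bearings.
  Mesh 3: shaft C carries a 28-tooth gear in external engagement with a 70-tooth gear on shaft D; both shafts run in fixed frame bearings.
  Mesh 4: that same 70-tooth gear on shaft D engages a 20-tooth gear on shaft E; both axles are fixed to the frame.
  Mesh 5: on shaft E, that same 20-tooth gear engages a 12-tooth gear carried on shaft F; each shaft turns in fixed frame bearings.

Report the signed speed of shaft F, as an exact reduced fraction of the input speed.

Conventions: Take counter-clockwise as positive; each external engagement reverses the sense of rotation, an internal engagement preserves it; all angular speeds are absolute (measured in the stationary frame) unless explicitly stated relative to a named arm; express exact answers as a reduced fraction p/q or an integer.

-259/78

5-mesh fixed-axis compound train (all bearings frame-fixed)
mesh 1 [37T→18T]: |ω|/ω_in = 1×37/18 = 37/18, sense flips to −
mesh 2 [18T→26T]: |ω|/ω_in = (37/18)×18/26 = 37/26, sense flips to +
mesh 3 [28T→70T]: |ω|/ω_in = (37/26)×28/70 = 37/65, sense flips to −
mesh 4 [70T→20T]: |ω|/ω_in = (37/65)×70/20 = 259/130, sense flips to +
mesh 5 [20T→12T]: |ω|/ω_in = (259/130)×20/12 = 259/78, sense flips to −
signed output speed (× input speed) = -259/78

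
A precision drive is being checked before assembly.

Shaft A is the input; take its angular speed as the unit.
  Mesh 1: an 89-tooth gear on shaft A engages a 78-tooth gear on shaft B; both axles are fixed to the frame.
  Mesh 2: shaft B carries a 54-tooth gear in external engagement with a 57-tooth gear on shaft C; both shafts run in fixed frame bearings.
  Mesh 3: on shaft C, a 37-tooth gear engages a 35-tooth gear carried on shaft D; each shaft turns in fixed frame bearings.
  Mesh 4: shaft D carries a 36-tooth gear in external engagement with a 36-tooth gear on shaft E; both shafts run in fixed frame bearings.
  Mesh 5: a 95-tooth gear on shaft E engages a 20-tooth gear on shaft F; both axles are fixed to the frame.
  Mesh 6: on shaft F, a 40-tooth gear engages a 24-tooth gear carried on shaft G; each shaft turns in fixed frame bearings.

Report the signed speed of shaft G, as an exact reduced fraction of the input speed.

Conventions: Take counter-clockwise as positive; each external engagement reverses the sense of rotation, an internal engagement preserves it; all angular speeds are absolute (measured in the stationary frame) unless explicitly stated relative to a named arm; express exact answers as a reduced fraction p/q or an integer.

6-mesh fixed-axis compound train (all bearings frame-fixed)
mesh 1 [89T→78T]: |ω|/ω_in = 1×89/78 = 89/78, sense flips to −
mesh 2 [54T→57T]: |ω|/ω_in = (89/78)×54/57 = 267/247, sense flips to +
mesh 3 [37T→35T]: |ω|/ω_in = (267/247)×37/35 = 9879/8645, sense flips to −
mesh 4 [36T→36T]: |ω|/ω_in = (9879/8645)×36/36 = 9879/8645, sense flips to +
mesh 5 [95T→20T]: |ω|/ω_in = (9879/8645)×95/20 = 9879/1820, sense flips to −
mesh 6 [40T→24T]: |ω|/ω_in = (9879/1820)×40/24 = 3293/364, sense flips to +
signed output speed (× input speed) = 3293/364

3293/364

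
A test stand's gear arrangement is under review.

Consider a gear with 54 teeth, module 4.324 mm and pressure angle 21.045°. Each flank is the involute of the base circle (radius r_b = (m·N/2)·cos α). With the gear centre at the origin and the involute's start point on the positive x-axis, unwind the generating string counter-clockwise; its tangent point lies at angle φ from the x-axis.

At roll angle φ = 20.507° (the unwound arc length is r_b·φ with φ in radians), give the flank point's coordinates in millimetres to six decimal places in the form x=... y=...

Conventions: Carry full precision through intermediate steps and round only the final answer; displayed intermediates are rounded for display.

x=115.717924 y=1.644045

single-mesh involute tooth geometry (54T wheel at module 4.324)
pitch radius r_p = m·N/2 = 4.324·54/2 = 116.748000
base radius r_b = r_p·cos α = 116.748000·cos 21.045° = 108.960754
roll angle φ = 20.507° = 0.35791467 rad
x = r_b·(cos φ + φ·sin φ) = 115.717924
y = r_b·(sin φ − φ·cos φ) = 1.644045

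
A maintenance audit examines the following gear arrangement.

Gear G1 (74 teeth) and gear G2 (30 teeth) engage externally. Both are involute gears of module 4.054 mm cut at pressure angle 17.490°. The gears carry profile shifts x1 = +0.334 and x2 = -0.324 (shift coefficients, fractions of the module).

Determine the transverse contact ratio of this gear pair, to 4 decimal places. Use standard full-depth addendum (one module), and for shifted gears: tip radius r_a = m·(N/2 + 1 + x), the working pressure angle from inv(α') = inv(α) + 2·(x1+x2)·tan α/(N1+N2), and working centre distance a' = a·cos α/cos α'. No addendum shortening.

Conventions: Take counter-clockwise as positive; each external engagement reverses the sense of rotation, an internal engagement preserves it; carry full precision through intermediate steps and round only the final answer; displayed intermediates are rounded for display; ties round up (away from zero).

class = single-mesh tooth geometry [involute pair 74T × 30T, m = 4.054]
base radii: r_b1 = 143.063505, r_b2 = 57.998718
tip radii: r_a1 = 155.406036, r_a2 = 63.550504
inv(α') = inv(17.490°) + 2·(+0.334-0.324)·tan α/(74+30) = 0.00990943  ⇒  α' = 17.52489°
a' = a·cos α / cos α' = 210.8080·cos 17.490°/cos 17.52489° = 210.848501
action lengths: √(r_a1²−r_b1²) = 60.694888, √(r_a2²−r_b2²) = 25.977206
base pitch p_b = π·m·cos α = 12.147223
CR = (60.694888 + 25.977206 − 210.848501·sin 17.52489°)/12.147223 = 1.908368
contact ratio ≈ 1.9084

1.9084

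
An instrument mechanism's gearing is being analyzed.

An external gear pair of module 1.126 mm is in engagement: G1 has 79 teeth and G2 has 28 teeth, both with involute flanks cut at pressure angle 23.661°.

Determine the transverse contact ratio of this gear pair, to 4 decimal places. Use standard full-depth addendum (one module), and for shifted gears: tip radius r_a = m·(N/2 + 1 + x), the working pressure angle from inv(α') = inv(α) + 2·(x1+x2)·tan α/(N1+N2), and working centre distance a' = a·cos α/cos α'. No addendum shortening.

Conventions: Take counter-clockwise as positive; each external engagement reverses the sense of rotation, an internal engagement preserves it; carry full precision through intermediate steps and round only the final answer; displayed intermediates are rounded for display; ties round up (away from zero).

class = single-mesh tooth geometry [involute pair 79T × 28T, m = 1.126]
base radii: r_b1 = 40.738085, r_b2 = 14.438815
tip radii: r_a1 = 45.603000, r_a2 = 16.890000
no profile shift: α' = α, a' = a
action lengths: √(r_a1²−r_b1²) = 20.494928, √(r_a2²−r_b2²) = 8.763146
base pitch p_b = π·m·cos α = 3.240062
CR = (20.494928 + 8.763146 − 60.241000·sin 23.66100°)/3.240062 = 1.568454
contact ratio ≈ 1.5685

1.5685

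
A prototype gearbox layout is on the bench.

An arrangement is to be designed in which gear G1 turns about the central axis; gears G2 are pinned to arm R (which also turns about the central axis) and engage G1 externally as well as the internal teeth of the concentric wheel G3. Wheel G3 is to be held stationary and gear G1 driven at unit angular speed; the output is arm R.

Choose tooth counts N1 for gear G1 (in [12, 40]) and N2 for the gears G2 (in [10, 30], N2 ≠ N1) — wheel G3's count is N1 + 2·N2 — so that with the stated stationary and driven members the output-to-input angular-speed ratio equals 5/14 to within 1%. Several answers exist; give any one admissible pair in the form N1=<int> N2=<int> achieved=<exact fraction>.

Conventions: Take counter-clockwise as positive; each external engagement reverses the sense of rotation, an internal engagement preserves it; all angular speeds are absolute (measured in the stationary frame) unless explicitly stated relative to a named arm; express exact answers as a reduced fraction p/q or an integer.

topology: planetary set — design target 5/14, arm = carrier (Willis)
Willis with ω_ring = 0: ω_arm/ω_sun = N1/(N1+N3); set equal to 5/14  ⇒  N3/N1 = 1/(5/14) − 1 = 9/5
N3 = N1 + 2·N2  ⇒  N2/N1 = (N3/N1 − 1)/2 = (9/5 − 1)/2 = 2/5
smallest multiple with N1 ≥ 12 and N2 ≥ 10: k = 5  ⇒  N1 = 5·5 = 25, N2 = 5·2 = 10 (N1 ≤ 40, N2 ≤ 30, N2 ≠ N1 ✓), N3 = 25 + 2·10 = 45
check: N1/(N1+N3) with N1 = 25, N3 = 45 gives 5/14; |achieved − target| = 0 ≤ 1/280 ✓

N1=25 N2=10 achieved=5/14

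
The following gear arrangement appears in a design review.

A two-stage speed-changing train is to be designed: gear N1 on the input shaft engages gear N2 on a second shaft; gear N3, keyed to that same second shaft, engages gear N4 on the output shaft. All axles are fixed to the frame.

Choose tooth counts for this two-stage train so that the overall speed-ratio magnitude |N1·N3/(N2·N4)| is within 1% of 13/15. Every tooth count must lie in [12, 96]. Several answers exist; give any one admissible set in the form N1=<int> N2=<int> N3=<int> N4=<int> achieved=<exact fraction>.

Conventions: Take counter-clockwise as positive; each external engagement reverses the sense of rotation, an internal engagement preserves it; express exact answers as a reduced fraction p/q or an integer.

topology: fixed-axis compound train — 2 stages, target 13/15
target = 13/15 in lowest terms: an exact hit needs N1·N3 = k·13 and N2·N4 = k·15 for one integer k, every count in [12, 96]; additionally prefer no 1:1 stage (N1 ≠ N2, N3 ≠ N4)
k = 1…11: no 1:1-free in-range split of k·13 and k·15 into factor pairs; take k = 12
k = 12: N1·N3 = 156 = 12·13, N2·N4 = 180 = 15·12
achieved = 12·13/(15·12) = 13/15; |achieved − target| = 0 ≤ 13/1500 ✓

N1=12 N2=15 N3=13 N4=12 achieved=13/15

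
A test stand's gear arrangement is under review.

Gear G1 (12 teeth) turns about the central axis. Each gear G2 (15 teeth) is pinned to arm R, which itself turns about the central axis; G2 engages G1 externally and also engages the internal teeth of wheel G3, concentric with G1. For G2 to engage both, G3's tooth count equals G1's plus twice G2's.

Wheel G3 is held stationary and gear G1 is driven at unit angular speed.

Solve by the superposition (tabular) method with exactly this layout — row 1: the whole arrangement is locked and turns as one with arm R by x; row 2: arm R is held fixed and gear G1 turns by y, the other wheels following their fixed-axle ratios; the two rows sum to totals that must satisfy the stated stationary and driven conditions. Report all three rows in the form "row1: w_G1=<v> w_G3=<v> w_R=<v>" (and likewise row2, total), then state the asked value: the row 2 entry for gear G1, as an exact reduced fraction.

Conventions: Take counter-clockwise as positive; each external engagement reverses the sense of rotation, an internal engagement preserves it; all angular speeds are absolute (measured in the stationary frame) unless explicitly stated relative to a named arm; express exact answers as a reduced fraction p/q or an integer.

recognized (axles ride arm R): planetary set, 12/15/42 teeth
row 1 — lock + rotate with arm: ω_sun = ω_ring = ω_arm = x
row 2 — arm fixed, fixed-axis ratios: sun y, ring −(12/42)·y, arm 0
boundary: total ω_ring = x − (12/42)·y = 0 and total ω_sun = x + y = 1  ⇒  y = 7/9, x = 2/9
row 2 ring = −(12/42)·7/9 = -2/9
totals (row 1 + row 2): sun 2/9 + 7/9 = 1, ring 2/9 + (-2/9) = 0, arm 2/9 + 0 = 2/9
asked cell (row2, sun) = 7/9

row1: w_G1=2/9 w_G3=2/9 w_R=2/9
row2: w_G1=7/9 w_G3=-2/9 w_R=0
total: w_G1=1 w_G3=0 w_R=2/9
asked value: 7/9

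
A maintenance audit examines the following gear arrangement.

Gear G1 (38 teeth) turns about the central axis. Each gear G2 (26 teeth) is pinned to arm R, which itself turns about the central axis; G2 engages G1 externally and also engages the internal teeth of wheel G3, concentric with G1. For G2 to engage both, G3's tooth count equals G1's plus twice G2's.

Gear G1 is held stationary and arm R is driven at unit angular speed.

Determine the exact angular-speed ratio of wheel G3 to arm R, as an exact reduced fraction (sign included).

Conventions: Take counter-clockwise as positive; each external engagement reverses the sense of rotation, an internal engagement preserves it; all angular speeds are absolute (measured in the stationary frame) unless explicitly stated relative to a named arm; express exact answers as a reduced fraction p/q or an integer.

topology: planetary set — G1 38T / G2 26T / G3 90T, arm = carrier (Willis)
ring teeth: 38 + 2·26 = 90
38(ω_sun−ω_arm) = −90(ω_ring−ω_arm),  ω_sun = 0, ω_arm = 1
ω_ring = 1 − (38/90)(0−1) = 64/45
ω_out/ω_in = 64/45

64/45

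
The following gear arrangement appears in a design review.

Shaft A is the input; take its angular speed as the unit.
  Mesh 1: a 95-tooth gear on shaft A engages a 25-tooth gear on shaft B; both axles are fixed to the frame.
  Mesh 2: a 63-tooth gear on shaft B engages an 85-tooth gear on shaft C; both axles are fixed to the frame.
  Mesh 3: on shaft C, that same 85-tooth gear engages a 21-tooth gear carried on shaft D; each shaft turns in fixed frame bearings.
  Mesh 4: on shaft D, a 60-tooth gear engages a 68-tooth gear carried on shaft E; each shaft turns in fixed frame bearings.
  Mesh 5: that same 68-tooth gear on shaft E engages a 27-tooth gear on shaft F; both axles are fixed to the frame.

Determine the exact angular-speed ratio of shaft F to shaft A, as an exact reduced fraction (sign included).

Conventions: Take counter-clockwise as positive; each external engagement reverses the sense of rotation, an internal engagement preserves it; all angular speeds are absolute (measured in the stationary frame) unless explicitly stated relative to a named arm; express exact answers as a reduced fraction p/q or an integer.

-76/3

class = fixed-axis compound train [5 meshes; 5 ratios multiply, 5 sense flips]
mesh 1 [95T→25T]: running ratio 19/5, sense −
mesh 2 [63T→85T]: running ratio 1197/425, sense +
mesh 3 [85T→21T]: running ratio 57/5, sense −
mesh 4 [60T→68T]: running ratio 171/17, sense +
mesh 5 [68T→27T]: running ratio 76/3, sense −
ω_out/ω_in = -76/3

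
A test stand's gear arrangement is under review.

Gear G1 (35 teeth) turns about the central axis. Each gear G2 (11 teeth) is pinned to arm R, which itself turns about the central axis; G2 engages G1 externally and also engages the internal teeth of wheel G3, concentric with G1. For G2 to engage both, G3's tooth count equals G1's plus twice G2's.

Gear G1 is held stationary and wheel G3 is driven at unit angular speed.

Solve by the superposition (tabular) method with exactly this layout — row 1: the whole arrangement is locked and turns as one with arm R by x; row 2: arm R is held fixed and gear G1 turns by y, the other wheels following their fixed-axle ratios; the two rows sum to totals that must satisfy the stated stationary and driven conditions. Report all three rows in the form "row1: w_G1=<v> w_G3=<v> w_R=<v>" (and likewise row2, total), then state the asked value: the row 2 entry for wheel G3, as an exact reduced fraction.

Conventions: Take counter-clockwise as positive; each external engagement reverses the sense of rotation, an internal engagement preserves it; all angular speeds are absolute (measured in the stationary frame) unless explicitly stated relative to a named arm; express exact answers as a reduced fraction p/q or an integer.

row1: w_G1=57/92 w_G3=57/92 w_R=57/92
row2: w_G1=-57/92 w_G3=35/92 w_R=0
total: w_G1=0 w_G3=1 w_R=57/92
asked value: 35/92

topology: planetary set — G1 35T / G2 11T / G3 57T, arm = carrier (Willis)
row 1 — lock + rotate with arm: ω_sun = ω_ring = ω_arm = x
row 2 — arm fixed, fixed-axis ratios: sun y, ring −(35/57)·y, arm 0
boundary: total ω_sun = x + y = 0 and total ω_ring = x − (35/57)·y = 1  ⇒  y = -57/92, x = 57/92
row 2 ring = −(35/57)·(-57/92) = 35/92
totals (row 1 + row 2): sun 57/92 + (-57/92) = 0, ring 57/92 + 35/92 = 1, arm 57/92 + 0 = 57/92
asked cell (row2, ring) = 35/92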